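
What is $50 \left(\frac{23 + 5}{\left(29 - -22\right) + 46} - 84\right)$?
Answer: $- \frac{406000}{97} \approx -4185.6$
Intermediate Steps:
$50 \left(\frac{23 + 5}{\left(29 - -22\right) + 46} - 84\right) = 50 \left(\frac{28}{\left(29 + 22\right) + 46} - 84\right) = 50 \left(\frac{28}{51 + 46} - 84\right) = 50 \left(\frac{28}{97} - 84\right) = 50 \left(- \frac{8120}{97}\right) = - \frac{406000}{97}$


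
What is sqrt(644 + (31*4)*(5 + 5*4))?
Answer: 12*sqrt(26) ≈ 61.188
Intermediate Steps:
sqrt(644 + (31*4)*(5 + 5*4)) = sqrt(644 + 124*(5 + 20)) = sqrt(644 + 124*25) = sqrt(644 + 3100) = sqrt(3744) = 12*sqrt(26)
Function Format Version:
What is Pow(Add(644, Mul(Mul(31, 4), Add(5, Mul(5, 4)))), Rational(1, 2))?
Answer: Mul(12, Pow(26, Rational(1, 2))) ≈ 61.188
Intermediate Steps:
Pow(Add(644, Mul(Mul(31, 4), Add(5, Mul(5, 4)))), Rational(1, 2)) = Pow(Add(644, Mul(124, Add(5, 20))), Rational(1, 2)) = Pow(Add(644, Mul(124, 25)), Rational(1, 2)) = Pow(Add(644, 3100), Rational(1, 2)) = Pow(3744, Rational(1, 2)) = Mul(12, Pow(26, Rational(1, 2)))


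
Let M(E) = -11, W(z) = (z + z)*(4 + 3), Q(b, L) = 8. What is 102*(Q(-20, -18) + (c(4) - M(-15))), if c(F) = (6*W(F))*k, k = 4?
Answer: 139026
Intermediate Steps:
W(z) = 14*z (W(z) = (2*z)*7 = 14*z)
c(F) = 336*F (c(F) = (6*(14*F))*4 = (84*F)*4 = 336*F)
102*(Q(-20, -18) + (c(4) - M(-15))) = 102*(8 + (336*4 - 1*(-11))) = 102*(8 + (1344 + 11)) = 102*(8 + 1355) = 102*1363 = 139026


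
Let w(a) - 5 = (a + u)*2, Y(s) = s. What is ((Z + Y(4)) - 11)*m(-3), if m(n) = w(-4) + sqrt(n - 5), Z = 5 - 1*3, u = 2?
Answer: -5 - 10*I*sqrt(2) ≈ -5.0 - 14.142*I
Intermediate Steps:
w(a) = 9 + 2*a (w(a) = 5 + (a + 2)*2 = 5 + (2 + a)*2 = 5 + (4 + 2*a) = 9 + 2*a)
Z = 2 (Z = 5 - 3 = 2)
m(n) = 1 + sqrt(-5 + n) (m(n) = (9 + 2*(-4)) + sqrt(n - 5) = (9 - 8) + sqrt(-5 + n) = 1 + sqrt(-5 + n))
((Z + Y(4)) - 11)*m(-3) = ((2 + 4) - 11)*(1 + sqrt(-5 - 3)) = (6 - 11)*(1 + sqrt(-8)) = -5*(1 + 2*I*sqrt(2)) = -5 - 10*I*sqrt(2)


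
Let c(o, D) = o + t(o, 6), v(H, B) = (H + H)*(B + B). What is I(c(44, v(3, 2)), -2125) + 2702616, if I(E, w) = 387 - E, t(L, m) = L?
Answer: 2702915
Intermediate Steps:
v(H, B) = 4*B*H (v(H, B) = (2*H)*(2*B) = 4*B*H)
c(o, D) = 2*o (c(o, D) = o + o = 2*o)
I(c(44, v(3, 2)), -2125) + 2702616 = (387 - 2*44) + 2702616 = (387 - 1*88) + 2702616 = (387 - 88) + 2702616 = 299 + 2702616 = 2702915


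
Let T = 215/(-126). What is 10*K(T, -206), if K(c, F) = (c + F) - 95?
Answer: -190705/63 ≈ -3027.1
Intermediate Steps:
T = -215/126 (T = 215*(-1/126) = -215/126 ≈ -1.7063)
K(c, F) = -95 + F + c (K(c, F) = (F + c) - 95 = -95 + F + c)
10*K(T, -206) = 10*(-95 - 206 - 215/126) = 10*(-38141/126) = -190705/63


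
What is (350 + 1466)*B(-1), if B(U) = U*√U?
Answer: -1816*I ≈ -1816.0*I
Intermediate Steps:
B(U) = U^(3/2)
(350 + 1466)*B(-1) = (350 + 1466)*(-1)^(3/2) = 1816*(-I) = -1816*I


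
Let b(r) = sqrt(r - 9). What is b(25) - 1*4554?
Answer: -4550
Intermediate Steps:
b(r) = sqrt(-9 + r)
b(25) - 1*4554 = sqrt(-9 + 25) - 1*4554 = sqrt(16) - 4554 = 4 - 4554 = -4550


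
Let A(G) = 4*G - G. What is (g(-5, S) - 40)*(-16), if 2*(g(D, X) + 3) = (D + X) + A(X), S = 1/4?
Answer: 720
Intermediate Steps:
A(G) = 3*G
S = ¼ (S = 1*(¼) = ¼ ≈ 0.25000)
g(D, X) = -3 + D/2 + 2*X (g(D, X) = -3 + ((D + X) + 3*X)/2 = -3 + (D + 4*X)/2 = -3 + (D/2 + 2*X) = -3 + D/2 + 2*X)
(g(-5, S) - 40)*(-16) = ((-3 + (½)*(-5) + 2*(¼)) - 40)*(-16) = ((-3 - 5/2 + ½) - 40)*(-16) = (-5 - 40)*(-16) = -45*(-16) = 720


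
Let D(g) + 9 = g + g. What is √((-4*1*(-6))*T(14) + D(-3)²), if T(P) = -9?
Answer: 3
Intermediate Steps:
D(g) = -9 + 2*g (D(g) = -9 + (g + g) = -9 + 2*g)
√((-4*1*(-6))*T(14) + D(-3)²) = √((-4*1*(-6))*(-9) + (-9 + 2*(-3))²) = √(-4*(-6)*(-9) + (-9 - 6)²) = √(24*(-9) + (-15)²) = √(-216 + 225) = √9 = 3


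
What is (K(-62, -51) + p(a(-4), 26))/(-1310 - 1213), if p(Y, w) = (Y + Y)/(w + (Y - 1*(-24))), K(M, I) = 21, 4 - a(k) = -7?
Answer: -1303/153903 ≈ -0.0084664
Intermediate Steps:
a(k) = 11 (a(k) = 4 - 1*(-7) = 4 + 7 = 11)
p(Y, w) = 2*Y/(24 + Y + w) (p(Y, w) = (2*Y)/(w + (Y + 24)) = (2*Y)/(w + (24 + Y)) = (2*Y)/(24 + Y + w) = 2*Y/(24 + Y + w))
(K(-62, -51) + p(a(-4), 26))/(-1310 - 1213) = (21 + 2*11/(24 + 11 + 26))/(-1310 - 1213) = (21 + 2*11/61)/(-2523) = (21 + 2*11*(1/61))*(-1/2523) = (21 + 22/61)*(-1/2523) = (1303/61)*(-1/2523) = -1303/153903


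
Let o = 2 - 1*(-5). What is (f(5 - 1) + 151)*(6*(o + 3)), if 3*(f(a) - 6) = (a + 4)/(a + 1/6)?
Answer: 47292/5 ≈ 9458.4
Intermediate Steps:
o = 7 (o = 2 + 5 = 7)
f(a) = 6 + (4 + a)/(3*(1/6 + a)) (f(a) = 6 + ((a + 4)/(a + 1/6))/3 = 6 + ((4 + a)/(a + 1/6))/3 = 6 + ((4 + a)/(1/6 + a))/3 = 6 + (4 + a)/(3*(1/6 + a)))
(f(5 - 1) + 151)*(6*(o + 3)) = (2*(7 + 19*(5 - 1))/(1 + 6*(5 - 1)) + 151)*(6*(7 + 3)) = (2*(7 + 19*4)/(1 + 6*4) + 151)*(6*10) = (2*(7 + 76)/(1 + 24) + 151)*60 = (2*83/25 + 151)*60 = (2*(1/25)*83 + 151)*60 = (166/25 + 151)*60 = (3941/25)*60 = 47292/5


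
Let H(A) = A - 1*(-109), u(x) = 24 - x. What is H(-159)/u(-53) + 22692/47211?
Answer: -204422/1211749 ≈ -0.16870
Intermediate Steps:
H(A) = 109 + A (H(A) = A + 109 = 109 + A)
H(-159)/u(-53) + 22692/47211 = (109 - 159)/(24 - 1*(-53)) + 22692/47211 = -50/(24 + 53) + 22692*(1/47211) = -50/77 + 7564/15737 = -204422/1211749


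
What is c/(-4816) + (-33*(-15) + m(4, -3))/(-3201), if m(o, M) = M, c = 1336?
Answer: -276917/642334 ≈ -0.43111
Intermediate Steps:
c/(-4816) + (-33*(-15) + m(4, -3))/(-3201) = 1336/(-4816) + (-33*(-15) - 3)/(-3201) = 1336*(-1/4816) + (495 - 3)*(-1/3201) = -167/602 + 492*(-1/3201) = -167/602 - 164/1067 = -276917/642334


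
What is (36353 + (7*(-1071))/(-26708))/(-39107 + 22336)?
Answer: -970923421/447919868 ≈ -2.1676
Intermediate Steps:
(36353 + (7*(-1071))/(-26708))/(-39107 + 22336) = (36353 - 7497*(-1/26708))/(-16771) = (36353 + 7497/26708)*(-1/16771) = (970923421/26708)*(-1/16771) = -970923421/447919868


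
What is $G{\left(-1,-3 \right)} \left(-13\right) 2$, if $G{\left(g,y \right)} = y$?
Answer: $78$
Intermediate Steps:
$G{\left(-1,-3 \right)} \left(-13\right) 2 = \left(-3\right) \left(-13\right) 2 = 39 \cdot 2 = 78$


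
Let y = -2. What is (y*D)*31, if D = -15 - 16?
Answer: 1922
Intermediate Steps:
D = -31
(y*D)*31 = -2*(-31)*31 = 62*31 = 1922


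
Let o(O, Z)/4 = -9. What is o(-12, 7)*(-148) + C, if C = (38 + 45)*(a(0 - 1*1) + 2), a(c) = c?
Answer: 5411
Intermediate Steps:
C = 83 (C = (38 + 45)*((0 - 1*1) + 2) = 83*((0 - 1) + 2) = 83*(-1 + 2) = 83*1 = 83)
o(O, Z) = -36 (o(O, Z) = 4*(-9) = -36)
o(-12, 7)*(-148) + C = -36*(-148) + 83 = 5328 + 83 = 5411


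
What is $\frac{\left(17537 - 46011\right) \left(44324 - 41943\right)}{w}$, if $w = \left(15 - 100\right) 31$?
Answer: $\frac{67796594}{2635} \approx 25729.0$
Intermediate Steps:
$w = -2635$ ($w = \left(-85\right) 31 = -2635$)
$\frac{\left(17537 - 46011\right) \left(44324 - 41943\right)}{w} = \frac{\left(17537 - 46011\right) \left(44324 - 41943\right)}{-2635} = \left(-28474\right) 2381 \left(- \frac{1}{2635}\right) = \left(-67796594\right) \left(- \frac{1}{2635}\right) = \frac{67796594}{2635}$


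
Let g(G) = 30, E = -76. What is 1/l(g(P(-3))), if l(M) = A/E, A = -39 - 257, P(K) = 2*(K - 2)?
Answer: 19/74 ≈ 0.25676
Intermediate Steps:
P(K) = -4 + 2*K (P(K) = 2*(-2 + K) = -4 + 2*K)
A = -296
l(M) = 74/19 (l(M) = -296/(-76) = -296*(-1/76) = 74/19)
1/l(g(P(-3))) = 1/(74/19) = 19/74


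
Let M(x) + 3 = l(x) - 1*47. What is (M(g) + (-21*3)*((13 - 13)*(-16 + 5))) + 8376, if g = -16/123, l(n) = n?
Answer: 1024082/123 ≈ 8325.9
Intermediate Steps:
g = -16/123 (g = -16*1/123 = -16/123 ≈ -0.13008)
M(x) = -50 + x (M(x) = -3 + (x - 1*47) = -3 + (x - 47) = -3 + (-47 + x) = -50 + x)
(M(g) + (-21*3)*((13 - 13)*(-16 + 5))) + 8376 = ((-50 - 16/123) + (-21*3)*((13 - 13)*(-16 + 5))) + 8376 = (-6166/123 - 0*(-11)) + 8376 = (-6166/123 - 63*0) + 8376 = (-6166/123 + 0) + 8376 = -6166/123 + 8376 = 1024082/123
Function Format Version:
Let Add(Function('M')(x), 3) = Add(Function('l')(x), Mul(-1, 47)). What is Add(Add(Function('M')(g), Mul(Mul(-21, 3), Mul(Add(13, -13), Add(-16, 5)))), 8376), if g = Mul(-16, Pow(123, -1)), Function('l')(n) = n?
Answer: Rational(1024082, 123) ≈ 8325.9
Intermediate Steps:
g = Rational(-16, 123) (g = Mul(-16, Rational(1, 123)) = Rational(-16, 123) ≈ -0.13008)
Function('M')(x) = Add(-50, x) (Function('M')(x) = Add(-3, Add(x, Mul(-1, 47))) = Add(-3, Add(x, -47)) = Add(-3, Add(-47, x)) = Add(-50, x))
Add(Add(Function('M')(g), Mul(Mul(-21, 3), Mul(Add(13, -13), Add(-16, 5)))), 8376) = Add(Add(Add(-50, Rational(-16, 123)), Mul(Mul(-21, 3), Mul(Add(13, -13), Add(-16, 5)))), 8376) = Add(Add(Rational(-6166, 123), Mul(-63, Mul(0, -11))), 8376) = Add(Add(Rational(-6166, 123), Mul(-63, 0)), 8376) = Add(Add(Rational(-6166, 123), 0), 8376) = Add(Rational(-6166, 123), 8376) = Rational(1024082, 123)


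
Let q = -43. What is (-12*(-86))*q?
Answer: -44376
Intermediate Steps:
(-12*(-86))*q = -12*(-86)*(-43) = 1032*(-43) = -44376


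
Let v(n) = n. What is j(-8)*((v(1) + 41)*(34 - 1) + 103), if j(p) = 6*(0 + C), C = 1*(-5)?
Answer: -44670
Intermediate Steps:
C = -5
j(p) = -30 (j(p) = 6*(0 - 5) = 6*(-5) = -30)
j(-8)*((v(1) + 41)*(34 - 1) + 103) = -30*((1 + 41)*(34 - 1) + 103) = -30*(42*33 + 103) = -30*(1386 + 103) = -30*1489 = -44670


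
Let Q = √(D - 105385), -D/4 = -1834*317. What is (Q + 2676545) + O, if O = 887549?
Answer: 3564094 + √2220127 ≈ 3.5656e+6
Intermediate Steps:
D = 2325512 (D = -(-7336)*317 = -4*(-581378) = 2325512)
Q = √2220127 (Q = √(2325512 - 105385) = √2220127 ≈ 1490.0)
(Q + 2676545) + O = (√2220127 + 2676545) + 887549 = (2676545 + √2220127) + 887549 = 3564094 + √2220127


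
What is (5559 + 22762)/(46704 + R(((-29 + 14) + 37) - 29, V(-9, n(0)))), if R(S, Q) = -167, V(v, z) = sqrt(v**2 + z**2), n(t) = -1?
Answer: 28321/46537 ≈ 0.60857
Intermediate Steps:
(5559 + 22762)/(46704 + R(((-29 + 14) + 37) - 29, V(-9, n(0)))) = (5559 + 22762)/(46704 - 167) = 28321/46537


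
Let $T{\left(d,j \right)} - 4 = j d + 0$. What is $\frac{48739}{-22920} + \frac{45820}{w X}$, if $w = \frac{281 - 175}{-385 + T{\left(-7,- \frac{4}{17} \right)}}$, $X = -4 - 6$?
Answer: $\frac{338591270441}{20650920} \approx 16396.0$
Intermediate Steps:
$X = -10$ ($X = -4 - 6 = -10$)
$T{\left(d,j \right)} = 4 + d j$ ($T{\left(d,j \right)} = 4 + \left(j d + 0\right) = 4 + \left(d j + 0\right) = 4 + d j$)
$w = - \frac{1802}{6449}$ ($w = \frac{281 - 175}{-385 + \left(4 - 7 \left(- \frac{4}{17}\right)\right)} = \frac{106}{-385 + \left(4 - 7 \left(\left(-4\right) \frac{1}{17}\right)\right)} = \frac{106}{-385 + \left(4 - - \frac{28}{17}\right)} = \frac{106}{-385 + \left(4 + \frac{28}{17}\right)} = \frac{106}{-385 + \frac{96}{17}} = \frac{106}{- \frac{6449}{17}} = 106 \left(- \frac{17}{6449}\right) = - \frac{1802}{6449} \approx -0.27942$)
$\frac{48739}{-22920} + \frac{45820}{w X} = \frac{48739}{-22920} + \frac{45820}{\left(- \frac{1802}{6449}\right) \left(-10\right)} = 48739 \left(- \frac{1}{22920}\right) + \frac{45820}{\frac{18020}{6449}} = - \frac{48739}{22920} + 45820 \cdot \frac{6449}{18020} = - \frac{48739}{22920} + \frac{14774659}{901} = \frac{338591270441}{20650920}$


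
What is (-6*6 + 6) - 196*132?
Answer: -25902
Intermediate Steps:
(-6*6 + 6) - 196*132 = (-36 + 6) - 25872 = -30 - 25872 = -25902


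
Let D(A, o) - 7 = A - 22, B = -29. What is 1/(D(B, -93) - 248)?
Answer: -1/292 ≈ -0.0034247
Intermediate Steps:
D(A, o) = -15 + A (D(A, o) = 7 + (A - 22) = 7 + (-22 + A) = -15 + A)
1/(D(B, -93) - 248) = 1/((-15 - 29) - 248) = 1/(-44 - 248) = 1/(-292) = -1/292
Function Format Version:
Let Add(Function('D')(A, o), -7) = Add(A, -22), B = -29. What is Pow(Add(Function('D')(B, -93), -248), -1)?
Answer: Rational(-1, 292) ≈ -0.0034247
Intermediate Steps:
Function('D')(A, o) = Add(-15, A) (Function('D')(A, o) = Add(7, Add(A, -22)) = Add(7, Add(-22, A)) = Add(-15, A))
Pow(Add(Function('D')(B, -93), -248), -1) = Pow(Add(Add(-15, -29), -248), -1) = Pow(Add(-44, -248), -1) = Pow(-292, -1) = Rational(-1, 292)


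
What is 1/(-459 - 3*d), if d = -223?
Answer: 1/210 ≈ 0.0047619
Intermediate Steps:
1/(-459 - 3*d) = 1/(-459 - 3*(-223)) = 1/(-459 + 669) = 1/210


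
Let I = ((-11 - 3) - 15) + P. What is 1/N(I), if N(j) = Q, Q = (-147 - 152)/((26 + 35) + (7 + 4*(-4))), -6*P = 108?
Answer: -4/23 ≈ -0.17391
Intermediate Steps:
P = -18 (P = -⅙*108 = -18)
I = -47 (I = ((-11 - 3) - 15) - 18 = (-14 - 15) - 18 = -29 - 18 = -47)
Q = -23/4 (Q = -299/(61 + (7 - 16)) = -299/(61 - 9) = -299/52 = -299*1/52 = -23/4 ≈ -5.7500)
N(j) = -23/4
1/N(I) = 1/(-23/4) = -4/23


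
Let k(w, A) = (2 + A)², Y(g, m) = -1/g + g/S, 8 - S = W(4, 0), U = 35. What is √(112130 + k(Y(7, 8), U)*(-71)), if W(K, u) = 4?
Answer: 3*√1659 ≈ 122.19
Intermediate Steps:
S = 4 (S = 8 - 1*4 = 8 - 4 = 4)
Y(g, m) = -1/g + g/4
√(112130 + k(Y(7, 8), U)*(-71)) = √(112130 + (2 + 35)²*(-71)) = √(112130 + 37²*(-71)) = √(112130 + 1369*(-71)) = √(112130 - 97199) = √14931 = 3*√1659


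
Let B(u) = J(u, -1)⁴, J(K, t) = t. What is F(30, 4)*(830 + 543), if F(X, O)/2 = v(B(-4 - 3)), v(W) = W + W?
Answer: 5492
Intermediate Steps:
B(u) = 1 (B(u) = (-1)⁴ = 1)
v(W) = 2*W
F(X, O) = 4 (F(X, O) = 2*(2*1) = 2*2 = 4)
F(30, 4)*(830 + 543) = 4*(830 + 543) = 4*1373 = 5492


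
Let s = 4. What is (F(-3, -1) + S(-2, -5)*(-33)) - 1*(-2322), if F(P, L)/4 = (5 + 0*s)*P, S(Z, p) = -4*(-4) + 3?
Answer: 1635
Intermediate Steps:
S(Z, p) = 19 (S(Z, p) = 16 + 3 = 19)
F(P, L) = 20*P (F(P, L) = 4*((5 + 0*4)*P) = 4*((5 + 0)*P) = 4*(5*P) = 20*P)
(F(-3, -1) + S(-2, -5)*(-33)) - 1*(-2322) = (20*(-3) + 19*(-33)) - 1*(-2322) = (-60 - 627) + 2322 = -687 + 2322 = 1635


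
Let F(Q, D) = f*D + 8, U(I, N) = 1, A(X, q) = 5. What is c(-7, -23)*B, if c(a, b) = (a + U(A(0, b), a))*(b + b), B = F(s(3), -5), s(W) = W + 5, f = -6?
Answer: 10488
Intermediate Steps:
s(W) = 5 + W
F(Q, D) = 8 - 6*D (F(Q, D) = -6*D + 8 = 8 - 6*D)
B = 38 (B = 8 - 6*(-5) = 8 + 30 = 38)
c(a, b) = 2*b*(1 + a) (c(a, b) = (a + 1)*(b + b) = (1 + a)*(2*b) = 2*b*(1 + a))
c(-7, -23)*B = (2*(-23)*(1 - 7))*38 = (2*(-23)*(-6))*38 = 276*38 = 10488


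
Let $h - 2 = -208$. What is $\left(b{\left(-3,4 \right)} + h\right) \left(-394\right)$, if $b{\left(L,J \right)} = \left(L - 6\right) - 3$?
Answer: $85892$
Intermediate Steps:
$b{\left(L,J \right)} = -9 + L$ ($b{\left(L,J \right)} = \left(-6 + L\right) - 3 = -9 + L$)
$h = -206$ ($h = 2 - 208 = -206$)
$\left(b{\left(-3,4 \right)} + h\right) \left(-394\right) = \left(\left(-9 - 3\right) - 206\right) \left(-394\right) = \left(-12 - 206\right) \left(-394\right) = \left(-218\right) \left(-394\right) = 85892$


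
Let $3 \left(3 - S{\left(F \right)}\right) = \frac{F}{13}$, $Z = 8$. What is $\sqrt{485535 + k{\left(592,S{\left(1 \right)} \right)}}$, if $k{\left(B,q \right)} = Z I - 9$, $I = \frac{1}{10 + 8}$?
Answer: $\frac{\sqrt{4369738}}{3} \approx 696.8$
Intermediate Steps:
$I = \frac{1}{18} \approx 0.055556$
$S{\left(F \right)} = 3 - \frac{F}{39}$ ($S{\left(F \right)} = 3 - \frac{F \frac{1}{13}}{3} = 3 - \frac{\frac{1}{13} F}{3} = 3 - \frac{F}{39}$)
$k{\left(B,q \right)} = - \frac{77}{9}$ ($k{\left(B,q \right)} = 8 \cdot \frac{1}{18} - 9 = \frac{4}{9} - 9 = - \frac{77}{9}$)
$\sqrt{485535 + k{\left(592,S{\left(1 \right)} \right)}} = \sqrt{485535 - \frac{77}{9}} = \sqrt{\frac{4369738}{9}} = \frac{\sqrt{4369738}}{3}$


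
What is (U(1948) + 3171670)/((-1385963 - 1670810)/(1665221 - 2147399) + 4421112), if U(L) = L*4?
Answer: 1533066628236/2131765998709 ≈ 0.71915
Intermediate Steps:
U(L) = 4*L
(U(1948) + 3171670)/((-1385963 - 1670810)/(1665221 - 2147399) + 4421112) = (4*1948 + 3171670)/((-1385963 - 1670810)/(1665221 - 2147399) + 4421112) = (7792 + 3171670)/(-3056773/(-482178) + 4421112) = 3179462/(-3056773*(-1/482178) + 4421112) = 3179462/(3056773/482178 + 4421112) = 3179462/(2131765998709/482178) = 3179462*(482178/2131765998709) = 1533066628236/2131765998709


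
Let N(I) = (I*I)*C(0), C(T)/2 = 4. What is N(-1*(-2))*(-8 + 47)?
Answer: 1248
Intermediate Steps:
C(T) = 8 (C(T) = 2*4 = 8)
N(I) = 8*I² (N(I) = (I*I)*8 = I²*8 = 8*I²)
N(-1*(-2))*(-8 + 47) = (8*(-1*(-2))²)*(-8 + 47) = (8*2²)*39 = (8*4)*39 = 32*39 = 1248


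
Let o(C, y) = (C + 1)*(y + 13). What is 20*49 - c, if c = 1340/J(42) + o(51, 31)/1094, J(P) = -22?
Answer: 6250566/6017 ≈ 1038.8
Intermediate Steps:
o(C, y) = (1 + C)*(13 + y)
c = -353906/6017 (c = 1340/(-22) + (13 + 31 + 13*51 + 51*31)/1094 = 1340*(-1/22) + (13 + 31 + 663 + 1581)*(1/1094) = -670/11 + 2288*(1/1094) = -670/11 + 1144/547 = -353906/6017 ≈ -58.818)
20*49 - c = 20*49 - 1*(-353906/6017) = 980 + 353906/6017 = 6250566/6017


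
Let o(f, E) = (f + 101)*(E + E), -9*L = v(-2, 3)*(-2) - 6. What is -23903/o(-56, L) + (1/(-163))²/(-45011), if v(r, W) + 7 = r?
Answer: 28585532181757/143507671080 ≈ 199.19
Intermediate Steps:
v(r, W) = -7 + r
L = -4/3 (L = -((-7 - 2)*(-2) - 6)/9 = -(-9*(-2) - 6)/9 = -(18 - 6)/9 = -⅑*12 = -4/3 ≈ -1.3333)
o(f, E) = 2*E*(101 + f) (o(f, E) = (101 + f)*(2*E) = 2*E*(101 + f))
-23903/o(-56, L) + (1/(-163))²/(-45011) = -23903*(-3/(8*(101 - 56))) + (1/(-163))²/(-45011) = -23903/(2*(-4/3)*45) + (-1/163)²*(-1/45011) = -23903/(-120) + (1/26569)*(-1/45011) = -23903*(-1/120) - 1/1195897259 = 23903/120 - 1/1195897259 = 28585532181757/143507671080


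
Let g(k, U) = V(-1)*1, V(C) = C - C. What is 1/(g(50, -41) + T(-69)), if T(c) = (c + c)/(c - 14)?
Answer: 83/138 ≈ 0.60145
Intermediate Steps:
V(C) = 0
T(c) = 2*c/(-14 + c) (T(c) = (2*c)/(-14 + c) = 2*c/(-14 + c))
g(k, U) = 0 (g(k, U) = 0*1 = 0)
1/(g(50, -41) + T(-69)) = 1/(0 + 2*(-69)/(-14 - 69)) = 1/(0 + 2*(-69)/(-83)) = 1/(0 + 2*(-69)*(-1/83)) = 1/(0 + 138/83) = 1/(138/83) = 83/138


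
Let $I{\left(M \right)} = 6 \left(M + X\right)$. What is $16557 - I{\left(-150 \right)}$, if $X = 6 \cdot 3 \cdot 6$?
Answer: $16809$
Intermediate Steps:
$X = 108$ ($X = 18 \cdot 6 = 108$)
$I{\left(M \right)} = 648 + 6 M$ ($I{\left(M \right)} = 6 \left(M + 108\right) = 6 \left(108 + M\right) = 648 + 6 M$)
$16557 - I{\left(-150 \right)} = 16557 - \left(648 + 6 \left(-150\right)\right) = 16557 - \left(648 - 900\right) = 16557 - -252 = 16557 + 252 = 16809$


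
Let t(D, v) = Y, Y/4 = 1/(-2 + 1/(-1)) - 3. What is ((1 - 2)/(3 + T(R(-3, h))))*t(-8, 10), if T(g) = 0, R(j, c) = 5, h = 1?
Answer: 40/9 ≈ 4.4444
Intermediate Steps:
Y = -40/3 (Y = 4*(1/(-2 + 1/(-1)) - 3) = 4*(1/(-2 - 1) - 3) = 4*(1/(-3) - 3) = 4*(-1/3 - 3) = 4*(-10/3) = -40/3 ≈ -13.333)
t(D, v) = -40/3
((1 - 2)/(3 + T(R(-3, h))))*t(-8, 10) = ((1 - 2)/(3 + 0))*(-40/3) = -1/3*(-40/3) = 40/9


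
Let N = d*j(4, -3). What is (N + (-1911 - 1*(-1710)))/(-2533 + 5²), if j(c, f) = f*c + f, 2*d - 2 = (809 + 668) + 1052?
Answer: 12789/1672 ≈ 7.6489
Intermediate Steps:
d = 2531/2 (d = 1 + ((809 + 668) + 1052)/2 = 1 + (1477 + 1052)/2 = 1 + (½)*2529 = 1 + 2529/2 = 2531/2 ≈ 1265.5)
j(c, f) = f + c*f (j(c, f) = c*f + f = f + c*f)
N = -37965/2 (N = 2531*(-3*(1 + 4))/2 = 2531*(-3*5)/2 = (2531/2)*(-15) = -37965/2 ≈ -18983.)
(N + (-1911 - 1*(-1710)))/(-2533 + 5²) = (-37965/2 + (-1911 - 1*(-1710)))/(-2533 + 5²) = (-37965/2 + (-1911 + 1710))/(-2533 + 25) = (-37965/2 - 201)/(-2508) = -38367/2*(-1/2508) = 12789/1672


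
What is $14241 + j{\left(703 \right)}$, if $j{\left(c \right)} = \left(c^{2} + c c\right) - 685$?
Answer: $1001974$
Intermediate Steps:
$j{\left(c \right)} = -685 + 2 c^{2}$ ($j{\left(c \right)} = \left(c^{2} + c^{2}\right) - 685 = 2 c^{2} - 685 = -685 + 2 c^{2}$)
$14241 + j{\left(703 \right)} = 14241 - \left(685 - 2 \cdot 703^{2}\right) = 14241 + \left(-685 + 2 \cdot 494209\right) = 14241 + \left(-685 + 988418\right) = 14241 + 987733 = 1001974$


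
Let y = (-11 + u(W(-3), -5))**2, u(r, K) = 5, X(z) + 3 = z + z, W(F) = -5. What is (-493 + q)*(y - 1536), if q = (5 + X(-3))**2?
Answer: 715500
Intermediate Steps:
X(z) = -3 + 2*z (X(z) = -3 + (z + z) = -3 + 2*z)
y = 36 (y = (-11 + 5)**2 = (-6)**2 = 36)
q = 16 (q = (5 + (-3 + 2*(-3)))**2 = (5 + (-3 - 6))**2 = (5 - 9)**2 = (-4)**2 = 16)
(-493 + q)*(y - 1536) = (-493 + 16)*(36 - 1536) = -477*(-1500) = 715500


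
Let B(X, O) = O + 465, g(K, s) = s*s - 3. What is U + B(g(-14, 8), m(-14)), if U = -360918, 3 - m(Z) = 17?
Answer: -360467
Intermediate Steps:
g(K, s) = -3 + s² (g(K, s) = s² - 3 = -3 + s²)
m(Z) = -14 (m(Z) = 3 - 1*17 = 3 - 17 = -14)
B(X, O) = 465 + O
U + B(g(-14, 8), m(-14)) = -360918 + (465 - 14) = -360918 + 451 = -360467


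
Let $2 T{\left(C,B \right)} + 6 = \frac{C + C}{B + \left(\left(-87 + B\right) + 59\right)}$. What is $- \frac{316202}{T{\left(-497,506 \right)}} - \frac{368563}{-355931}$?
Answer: $\frac{110746627730795}{1227606019} \approx 90214.0$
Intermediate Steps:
$T{\left(C,B \right)} = -3 + \frac{C}{-28 + 2 B}$ ($T{\left(C,B \right)} = -3 + \frac{\left(C + C\right) \frac{1}{B + \left(\left(-87 + B\right) + 59\right)}}{2} = -3 + \frac{2 C \frac{1}{B + \left(-28 + B\right)}}{2} = -3 + \frac{2 C \frac{1}{-28 + 2 B}}{2} = -3 + \frac{C}{-28 + 2 B}$)
$- \frac{316202}{T{\left(-497,506 \right)}} - \frac{368563}{-355931} = - \frac{316202}{\frac{1}{2} \frac{1}{-14 + 506} \left(84 - 497 - 3036\right)} - \frac{368563}{-355931} = - \frac{316202}{\frac{1}{2} \cdot \frac{1}{492} \left(84 - 497 - 3036\right)} - - \frac{368563}{355931} = - \frac{316202}{\frac{1}{2} \cdot \frac{1}{492} \left(-3449\right)} + \frac{368563}{355931} = - \frac{316202}{- \frac{3449}{984}} + \frac{368563}{355931} = \left(-316202\right) \left(- \frac{984}{3449}\right) + \frac{368563}{355931} = \frac{311142768}{3449} + \frac{368563}{355931} = \frac{110746627730795}{1227606019}$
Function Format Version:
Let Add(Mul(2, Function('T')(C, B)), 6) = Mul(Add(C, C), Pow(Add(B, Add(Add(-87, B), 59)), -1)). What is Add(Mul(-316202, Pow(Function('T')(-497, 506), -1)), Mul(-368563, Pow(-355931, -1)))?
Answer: Rational(110746627730795, 1227606019) ≈ 90214.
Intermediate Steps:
Function('T')(C, B) = Add(-3, Mul(C, Pow(Add(-28, Mul(2, B)), -1))) (Function('T')(C, B) = Add(-3, Mul(Rational(1, 2), Mul(Add(C, C), Pow(Add(B, Add(Add(-87, B), 59)), -1)))) = Add(-3, Mul(Rational(1, 2), Mul(Mul(2, C), Pow(Add(B, Add(-28, B)), -1)))) = Add(-3, Mul(Rational(1, 2), Mul(Mul(2, C), Pow(Add(-28, Mul(2, B)), -1)))) = Add(-3, Mul(Rational(1, 2), Mul(2, C, Pow(Add(-28, Mul(2, B)), -1)))) = Add(-3, Mul(C, Pow(Add(-28, Mul(2, B)), -1))))
Add(Mul(-316202, Pow(Function('T')(-497, 506), -1)), Mul(-368563, Pow(-355931, -1))) = Add(Mul(-316202, Pow(Mul(Rational(1, 2), Pow(Add(-14, 506), -1), Add(84, -497, Mul(-6, 506))), -1)), Mul(-368563, Pow(-355931, -1))) = Add(Mul(-316202, Pow(Mul(Rational(1, 2), Pow(492, -1), Add(84, -497, -3036)), -1)), Mul(-368563, Rational(-1, 355931))) = Add(Mul(-316202, Pow(Mul(Rational(1, 2), Rational(1, 492), -3449), -1)), Rational(368563, 355931)) = Add(Mul(-316202, Pow(Rational(-3449, 984), -1)), Rational(368563, 355931)) = Add(Mul(-316202, Rational(-984, 3449)), Rational(368563, 355931)) = Add(Rational(311142768, 3449), Rational(368563, 355931)) = Rational(110746627730795, 1227606019)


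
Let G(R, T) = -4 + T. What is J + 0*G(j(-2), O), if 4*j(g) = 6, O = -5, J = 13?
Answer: 13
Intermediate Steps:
j(g) = 3/2 (j(g) = (¼)*6 = 3/2)
J + 0*G(j(-2), O) = 13 + 0*(-4 - 5) = 13 + 0*(-9) = 13 + 0 = 13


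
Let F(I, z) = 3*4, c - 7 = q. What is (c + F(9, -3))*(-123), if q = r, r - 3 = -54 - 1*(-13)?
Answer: 2337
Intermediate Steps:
r = -38 (r = 3 + (-54 - 1*(-13)) = 3 + (-54 + 13) = 3 - 41 = -38)
q = -38
c = -31 (c = 7 - 38 = -31)
F(I, z) = 12
(c + F(9, -3))*(-123) = (-31 + 12)*(-123) = -19*(-123) = 2337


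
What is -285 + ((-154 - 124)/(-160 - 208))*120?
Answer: -4470/23 ≈ -194.35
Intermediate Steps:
-285 + ((-154 - 124)/(-160 - 208))*120 = -285 - 278/(-368)*120 = -285 - 278*(-1/368)*120 = -285 + (139/184)*120 = -285 + 2085/23 = -4470/23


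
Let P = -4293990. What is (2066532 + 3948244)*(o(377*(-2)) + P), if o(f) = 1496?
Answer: -25818389891344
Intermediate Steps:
(2066532 + 3948244)*(o(377*(-2)) + P) = (2066532 + 3948244)*(1496 - 4293990) = 6014776*(-4292494) = -25818389891344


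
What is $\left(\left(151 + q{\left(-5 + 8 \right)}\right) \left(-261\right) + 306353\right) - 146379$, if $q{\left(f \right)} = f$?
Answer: $119780$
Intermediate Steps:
$\left(\left(151 + q{\left(-5 + 8 \right)}\right) \left(-261\right) + 306353\right) - 146379 = \left(\left(151 + \left(-5 + 8\right)\right) \left(-261\right) + 306353\right) - 146379 = \left(\left(151 + 3\right) \left(-261\right) + 306353\right) - 146379 = \left(154 \left(-261\right) + 306353\right) - 146379 = \left(-40194 + 306353\right) - 146379 = 266159 - 146379 = 119780$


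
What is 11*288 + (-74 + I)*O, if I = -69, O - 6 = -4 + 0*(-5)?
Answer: 2882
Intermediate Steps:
O = 2 (O = 6 + (-4 + 0*(-5)) = 6 + (-4 + 0) = 6 - 4 = 2)
11*288 + (-74 + I)*O = 11*288 + (-74 - 69)*2 = 3168 - 143*2 = 3168 - 286 = 2882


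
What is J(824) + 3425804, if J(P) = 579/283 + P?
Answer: 969736303/283 ≈ 3.4266e+6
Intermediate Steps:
J(P) = 579/283 + P (J(P) = 579*(1/283) + P = 579/283 + P)
J(824) + 3425804 = (579/283 + 824) + 3425804 = 233771/283 + 3425804 = 969736303/283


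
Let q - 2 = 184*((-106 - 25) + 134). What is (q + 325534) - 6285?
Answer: 319803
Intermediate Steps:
q = 554 (q = 2 + 184*((-106 - 25) + 134) = 2 + 184*(-131 + 134) = 2 + 184*3 = 2 + 552 = 554)
(q + 325534) - 6285 = (554 + 325534) - 6285 = 326088 - 6285 = 319803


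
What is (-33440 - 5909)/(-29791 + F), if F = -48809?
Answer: 39349/78600 ≈ 0.50062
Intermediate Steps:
(-33440 - 5909)/(-29791 + F) = (-33440 - 5909)/(-29791 - 48809) = -39349/(-78600) = -39349*(-1/78600) = 39349/78600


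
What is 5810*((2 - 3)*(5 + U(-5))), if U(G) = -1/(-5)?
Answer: -30212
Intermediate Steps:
U(G) = 1/5 (U(G) = -1*(-1/5) = 1/5)
5810*((2 - 3)*(5 + U(-5))) = 5810*((2 - 3)*(5 + 1/5)) = 5810*(-1*26/5) = 5810*(-26/5) = -30212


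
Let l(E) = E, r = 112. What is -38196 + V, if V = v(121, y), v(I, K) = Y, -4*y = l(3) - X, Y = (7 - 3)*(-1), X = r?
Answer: -38200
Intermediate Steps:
X = 112
Y = -4 (Y = 4*(-1) = -4)
y = 109/4 (y = -(3 - 1*112)/4 = -(3 - 112)/4 = -¼*(-109) = 109/4 ≈ 27.250)
v(I, K) = -4
V = -4
-38196 + V = -38196 - 4 = -38200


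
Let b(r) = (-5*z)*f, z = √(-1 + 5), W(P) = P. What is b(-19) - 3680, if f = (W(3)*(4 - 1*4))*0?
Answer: -3680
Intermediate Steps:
z = 2 (z = √4 = 2)
f = 0 (f = (3*(4 - 1*4))*0 = (3*(4 - 4))*0 = (3*0)*0 = 0*0 = 0)
b(r) = 0 (b(r) = -5*2*0 = -10*0 = 0)
b(-19) - 3680 = 0 - 3680 = -3680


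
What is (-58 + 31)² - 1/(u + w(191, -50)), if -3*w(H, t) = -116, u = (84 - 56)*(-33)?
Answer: 1936227/2656 ≈ 729.00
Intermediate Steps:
u = -924 (u = 28*(-33) = -924)
w(H, t) = 116/3 (w(H, t) = -⅓*(-116) = 116/3)
(-58 + 31)² - 1/(u + w(191, -50)) = (-58 + 31)² - 1/(-924 + 116/3) = (-27)² - 1/(-2656/3) = 729 - 1*(-3/2656) = 729 + 3/2656 = 1936227/2656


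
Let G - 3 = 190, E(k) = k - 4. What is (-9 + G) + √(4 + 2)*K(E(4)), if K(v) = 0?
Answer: 184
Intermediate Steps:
E(k) = -4 + k
G = 193 (G = 3 + 190 = 193)
(-9 + G) + √(4 + 2)*K(E(4)) = (-9 + 193) + √(4 + 2)*0 = 184 + √6*0 = 184 + 0 = 184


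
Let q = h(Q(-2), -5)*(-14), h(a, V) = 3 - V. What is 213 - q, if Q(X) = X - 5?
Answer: 325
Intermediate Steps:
Q(X) = -5 + X
q = -112 (q = (3 - 1*(-5))*(-14) = (3 + 5)*(-14) = 8*(-14) = -112)
213 - q = 213 - 1*(-112) = 213 + 112 = 325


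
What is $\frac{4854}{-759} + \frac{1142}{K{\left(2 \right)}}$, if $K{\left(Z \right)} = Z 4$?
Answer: $\frac{137991}{1012} \approx 136.35$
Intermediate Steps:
$K{\left(Z \right)} = 4 Z$
$\frac{4854}{-759} + \frac{1142}{K{\left(2 \right)}} = \frac{4854}{-759} + \frac{1142}{4 \cdot 2} = 4854 \left(- \frac{1}{759}\right) + \frac{1142}{8} = - \frac{1618}{253} + 1142 \cdot \frac{1}{8} = - \frac{1618}{253} + \frac{571}{4} = \frac{137991}{1012}$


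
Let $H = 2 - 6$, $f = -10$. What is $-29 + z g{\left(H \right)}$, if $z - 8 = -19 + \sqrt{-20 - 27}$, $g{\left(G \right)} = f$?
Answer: $81 - 10 i \sqrt{47} \approx 81.0 - 68.557 i$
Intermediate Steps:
$H = -4$
$g{\left(G \right)} = -10$
$z = -11 + i \sqrt{47}$ ($z = 8 - \left(19 - \sqrt{-20 - 27}\right) = 8 - \left(19 - \sqrt{-47}\right) = 8 - \left(19 - i \sqrt{47}\right) = -11 + i \sqrt{47} \approx -11.0 + 6.8557 i$)
$-29 + z g{\left(H \right)} = -29 + \left(-11 + i \sqrt{47}\right) \left(-10\right) = -29 + \left(110 - 10 i \sqrt{47}\right) = 81 - 10 i \sqrt{47}$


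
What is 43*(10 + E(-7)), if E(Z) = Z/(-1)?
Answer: 731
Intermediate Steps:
E(Z) = -Z (E(Z) = Z*(-1) = -Z)
43*(10 + E(-7)) = 43*(10 - 1*(-7)) = 43*(10 + 7) = 43*17 = 731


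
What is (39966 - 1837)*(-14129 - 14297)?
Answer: -1083854954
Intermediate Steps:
(39966 - 1837)*(-14129 - 14297) = 38129*(-28426) = -1083854954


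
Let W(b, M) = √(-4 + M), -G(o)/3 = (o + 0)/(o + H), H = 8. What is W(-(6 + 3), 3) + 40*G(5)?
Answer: -600/13 + I ≈ -46.154 + 1.0*I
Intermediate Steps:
G(o) = -3*o/(8 + o) (G(o) = -3*(o + 0)/(o + 8) = -3*o/(8 + o))
W(-(6 + 3), 3) + 40*G(5) = √(-4 + 3) + 40*(-3*5/(8 + 5)) = √(-1) + 40*(-3*5/13) = I + 40*(-3*5*1/13) = I + 40*(-15/13) = I - 600/13 = -600/13 + I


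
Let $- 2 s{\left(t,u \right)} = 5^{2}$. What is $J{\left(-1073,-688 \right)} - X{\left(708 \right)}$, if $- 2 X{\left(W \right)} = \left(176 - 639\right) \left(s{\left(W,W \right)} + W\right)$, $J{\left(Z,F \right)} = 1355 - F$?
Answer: $- \frac{635861}{4} \approx -1.5897 \cdot 10^{5}$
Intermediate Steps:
$s{\left(t,u \right)} = - \frac{25}{2}$ ($s{\left(t,u \right)} = - \frac{5^{2}}{2} = \left(- \frac{1}{2}\right) 25 = - \frac{25}{2}$)
$X{\left(W \right)} = - \frac{11575}{4} + \frac{463 W}{2}$ ($X{\left(W \right)} = - \frac{\left(176 - 639\right) \left(- \frac{25}{2} + W\right)}{2} = - \frac{\left(-463\right) \left(- \frac{25}{2} + W\right)}{2} = - \frac{\frac{11575}{2} - 463 W}{2} = - \frac{11575}{4} + \frac{463 W}{2}$)
$J{\left(-1073,-688 \right)} - X{\left(708 \right)} = \left(1355 - -688\right) - \left(- \frac{11575}{4} + \frac{463}{2} \cdot 708\right) = \left(1355 + 688\right) - \left(- \frac{11575}{4} + 163902\right) = 2043 - \frac{644033}{4} = - \frac{635861}{4}$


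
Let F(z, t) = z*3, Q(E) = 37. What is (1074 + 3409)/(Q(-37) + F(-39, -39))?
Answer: -4483/80 ≈ -56.037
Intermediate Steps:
F(z, t) = 3*z
(1074 + 3409)/(Q(-37) + F(-39, -39)) = (1074 + 3409)/(37 + 3*(-39)) = 4483/(37 - 117) = 4483/(-80) = 4483*(-1/80) = -4483/80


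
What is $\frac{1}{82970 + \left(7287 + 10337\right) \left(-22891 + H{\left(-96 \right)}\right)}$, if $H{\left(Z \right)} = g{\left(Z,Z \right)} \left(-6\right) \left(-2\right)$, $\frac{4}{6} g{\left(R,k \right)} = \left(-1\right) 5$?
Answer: $- \frac{1}{404934174} \approx -2.4695 \cdot 10^{-9}$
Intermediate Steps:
$g{\left(R,k \right)} = - \frac{15}{2}$ ($g{\left(R,k \right)} = \frac{3 \left(\left(-1\right) 5\right)}{2} = \frac{3}{2} \left(-5\right) = - \frac{15}{2}$)
$H{\left(Z \right)} = -90$ ($H{\left(Z \right)} = \left(- \frac{15}{2}\right) \left(-6\right) \left(-2\right) = 45 \left(-2\right) = -90$)
$\frac{1}{82970 + \left(7287 + 10337\right) \left(-22891 + H{\left(-96 \right)}\right)} = \frac{1}{82970 + \left(7287 + 10337\right) \left(-22891 - 90\right)} = \frac{1}{82970 + 17624 \left(-22981\right)} = \frac{1}{82970 - 405017144} = \frac{1}{-404934174} = - \frac{1}{404934174}$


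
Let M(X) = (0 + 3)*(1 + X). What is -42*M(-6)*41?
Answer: 25830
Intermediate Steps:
M(X) = 3 + 3*X (M(X) = 3*(1 + X) = 3 + 3*X)
-42*M(-6)*41 = -42*(3 + 3*(-6))*41 = -42*(3 - 18)*41 = -42*(-15)*41 = 630*41 = 25830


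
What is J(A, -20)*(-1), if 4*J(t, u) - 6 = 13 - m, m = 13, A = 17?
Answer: -3/2 ≈ -1.5000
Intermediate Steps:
J(t, u) = 3/2 (J(t, u) = 3/2 + (13 - 1*13)/4 = 3/2 + (13 - 13)/4 = 3/2 + (¼)*0 = 3/2 + 0 = 3/2)
J(A, -20)*(-1) = (3/2)*(-1) = -3/2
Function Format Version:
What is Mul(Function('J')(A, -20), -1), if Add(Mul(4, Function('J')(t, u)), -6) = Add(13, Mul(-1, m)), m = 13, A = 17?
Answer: Rational(-3, 2) ≈ -1.5000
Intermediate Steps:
Function('J')(t, u) = Rational(3, 2) (Function('J')(t, u) = Add(Rational(3, 2), Mul(Rational(1, 4), Add(13, Mul(-1, 13)))) = Add(Rational(3, 2), Mul(Rational(1, 4), Add(13, -13))) = Add(Rational(3, 2), Mul(Rational(1, 4), 0)) = Add(Rational(3, 2), 0) = Rational(3, 2))
Mul(Function('J')(A, -20), -1) = Mul(Rational(3, 2), -1) = Rational(-3, 2)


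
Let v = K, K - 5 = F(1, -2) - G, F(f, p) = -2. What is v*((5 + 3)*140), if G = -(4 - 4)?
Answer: 3360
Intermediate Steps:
G = 0 (G = -1*0 = 0)
K = 3 (K = 5 + (-2 - 1*0) = 5 + (-2 + 0) = 5 - 2 = 3)
v = 3
v*((5 + 3)*140) = 3*((5 + 3)*140) = 3*(8*140) = 3*1120 = 3360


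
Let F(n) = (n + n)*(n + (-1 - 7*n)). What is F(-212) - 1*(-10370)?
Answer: -528534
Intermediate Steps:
F(n) = 2*n*(-1 - 6*n) (F(n) = (2*n)*(-1 - 6*n) = 2*n*(-1 - 6*n))
F(-212) - 1*(-10370) = -2*(-212)*(1 + 6*(-212)) - 1*(-10370) = -2*(-212)*(1 - 1272) + 10370 = -2*(-212)*(-1271) + 10370 = -538904 + 10370 = -528534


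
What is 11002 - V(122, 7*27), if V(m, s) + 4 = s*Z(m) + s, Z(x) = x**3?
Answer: -343184455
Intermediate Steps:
V(m, s) = -4 + s + s*m**3 (V(m, s) = -4 + (s*m**3 + s) = -4 + (s + s*m**3) = -4 + s + s*m**3)
11002 - V(122, 7*27) = 11002 - (-4 + 7*27 + (7*27)*122**3) = 11002 - (-4 + 189 + 189*1815848) = 11002 - (-4 + 189 + 343195272) = 11002 - 1*343195457 = 11002 - 343195457 = -343184455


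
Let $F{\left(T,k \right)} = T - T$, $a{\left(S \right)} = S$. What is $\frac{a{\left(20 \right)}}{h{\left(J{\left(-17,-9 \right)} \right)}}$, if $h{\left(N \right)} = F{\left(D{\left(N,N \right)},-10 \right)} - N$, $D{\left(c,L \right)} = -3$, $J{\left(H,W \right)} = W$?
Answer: $\frac{20}{9} \approx 2.2222$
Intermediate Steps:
$F{\left(T,k \right)} = 0$
$h{\left(N \right)} = - N$ ($h{\left(N \right)} = 0 - N = - N$)
$\frac{a{\left(20 \right)}}{h{\left(J{\left(-17,-9 \right)} \right)}} = \frac{20}{\left(-1\right) \left(-9\right)} = \frac{20}{9}$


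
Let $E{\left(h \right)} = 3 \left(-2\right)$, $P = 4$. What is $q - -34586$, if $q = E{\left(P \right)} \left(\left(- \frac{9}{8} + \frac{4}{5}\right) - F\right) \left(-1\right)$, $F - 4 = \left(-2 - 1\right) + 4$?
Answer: $\frac{691081}{20} \approx 34554.0$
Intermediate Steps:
$F = 5$ ($F = 4 + \left(\left(-2 - 1\right) + 4\right) = 4 + \left(-3 + 4\right) = 4 + 1 = 5$)
$E{\left(h \right)} = -6$
$q = - \frac{639}{20}$ ($q = - 6 \left(\left(- \frac{9}{8} + \frac{4}{5}\right) - 5\right) \left(-1\right) = - 6 \left(- \frac{13}{40} - 5\right) \left(-1\right) = \left(-6\right) \left(- \frac{213}{40}\right) \left(-1\right) = \frac{639}{20} \left(-1\right) = - \frac{639}{20} \approx -31.95$)
$q - -34586 = - \frac{639}{20} - -34586 = - \frac{639}{20} + 34586 = \frac{691081}{20}$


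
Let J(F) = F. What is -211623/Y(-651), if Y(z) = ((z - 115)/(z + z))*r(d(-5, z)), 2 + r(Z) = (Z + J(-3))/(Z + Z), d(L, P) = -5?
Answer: 229610955/766 ≈ 2.9975e+5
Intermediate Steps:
r(Z) = -2 + (-3 + Z)/(2*Z) (r(Z) = -2 + (Z - 3)/(Z + Z) = -2 + (-3 + Z)/((2*Z)) = -2 + (-3 + Z)*(1/(2*Z)) = -2 + (-3 + Z)/(2*Z))
Y(z) = -3*(-115 + z)/(5*z) (Y(z) = ((z - 115)/(z + z))*((3/2)*(-1 - 1*(-5))/(-5)) = ((-115 + z)/((2*z)))*((3/2)*(-⅕)*(-1 + 5)) = ((-115 + z)*(1/(2*z)))*((3/2)*(-⅕)*4) = ((-115 + z)/(2*z))*(-6/5) = -3*(-115 + z)/(5*z))
-211623/Y(-651) = -211623/(-⅗ + 69/(-651)) = -211623/(-⅗ + 69*(-1/651)) = -211623/(-⅗ - 23/217) = -211623/(-766/1085) = -211623*(-1085/766) = 229610955/766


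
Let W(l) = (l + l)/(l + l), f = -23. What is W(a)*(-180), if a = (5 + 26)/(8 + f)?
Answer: -180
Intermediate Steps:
a = -31/15 (a = (5 + 26)/(8 - 23) = 31/(-15) = 31*(-1/15) = -31/15 ≈ -2.0667)
W(l) = 1 (W(l) = (2*l)/((2*l)) = (2*l)*(1/(2*l)) = 1)
W(a)*(-180) = 1*(-180) = -180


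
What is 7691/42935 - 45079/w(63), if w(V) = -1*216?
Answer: 1937128121/9273960 ≈ 208.88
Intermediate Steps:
w(V) = -216
7691/42935 - 45079/w(63) = 7691/42935 - 45079/(-216) = 7691*(1/42935) - 45079*(-1/216) = 7691/42935 + 45079/216 = 1937128121/9273960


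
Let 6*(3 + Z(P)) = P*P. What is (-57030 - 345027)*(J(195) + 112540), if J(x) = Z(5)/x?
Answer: -5882174634111/130 ≈ -4.5247e+10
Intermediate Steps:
Z(P) = -3 + P**2/6 (Z(P) = -3 + (P*P)/6 = -3 + P**2/6)
J(x) = 7/(6*x) (J(x) = (-3 + (1/6)*5**2)/x = (-3 + (1/6)*25)/x = (-3 + 25/6)/x = 7/(6*x))
(-57030 - 345027)*(J(195) + 112540) = (-57030 - 345027)*((7/6)/195 + 112540) = -402057*((7/6)*(1/195) + 112540) = -402057*(7/1170 + 112540) = -402057*131671807/1170 = -5882174634111/130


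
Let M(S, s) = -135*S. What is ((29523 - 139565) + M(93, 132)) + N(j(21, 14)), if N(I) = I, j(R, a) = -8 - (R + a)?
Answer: -122640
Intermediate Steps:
j(R, a) = -8 - R - a (j(R, a) = -8 + (-R - a) = -8 - R - a)
((29523 - 139565) + M(93, 132)) + N(j(21, 14)) = ((29523 - 139565) - 135*93) + (-8 - 1*21 - 1*14) = (-110042 - 12555) + (-8 - 21 - 14) = -122597 - 43 = -122640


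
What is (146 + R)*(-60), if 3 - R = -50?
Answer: -11940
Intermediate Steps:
R = 53 (R = 3 - 1*(-50) = 3 + 50 = 53)
(146 + R)*(-60) = (146 + 53)*(-60) = 199*(-60) = -11940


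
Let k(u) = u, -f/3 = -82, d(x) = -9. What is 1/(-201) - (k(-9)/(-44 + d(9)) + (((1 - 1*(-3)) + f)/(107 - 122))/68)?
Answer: 8489/120734 ≈ 0.070312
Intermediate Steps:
f = 246 (f = -3*(-82) = 246)
1/(-201) - (k(-9)/(-44 + d(9)) + (((1 - 1*(-3)) + f)/(107 - 122))/68) = 1/(-201) - (-9/(-44 - 9) + (((1 - 1*(-3)) + 246)/(107 - 122))/68) = -1/201 - (-9/(-53) + (((1 + 3) + 246)/(-15))*(1/68)) = -1/201 - (-9*(-1/53) + ((4 + 246)*(-1/15))*(1/68)) = -1/201 - (9/53 + (250*(-1/15))*(1/68)) = -1/201 - (9/53 - 50/3*1/68) = -1/201 - (9/53 - 25/102) = -1/201 - 1*(-407/5406) = -1/201 + 407/5406 = 8489/120734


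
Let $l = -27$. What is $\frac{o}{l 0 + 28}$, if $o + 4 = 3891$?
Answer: $\frac{3887}{28} \approx 138.82$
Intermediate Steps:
$o = 3887$ ($o = -4 + 3891 = 3887$)
$\frac{o}{l 0 + 28} = \frac{3887}{\left(-27\right) 0 + 28} = \frac{3887}{0 + 28} = \frac{3887}{28}$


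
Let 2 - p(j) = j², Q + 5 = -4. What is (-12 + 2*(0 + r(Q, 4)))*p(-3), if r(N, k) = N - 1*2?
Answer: 238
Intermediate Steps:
Q = -9 (Q = -5 - 4 = -9)
r(N, k) = -2 + N (r(N, k) = N - 2 = -2 + N)
p(j) = 2 - j²
(-12 + 2*(0 + r(Q, 4)))*p(-3) = (-12 + 2*(0 + (-2 - 9)))*(2 - 1*(-3)²) = (-12 + 2*(0 - 11))*(2 - 1*9) = (-12 + 2*(-11))*(2 - 9) = (-12 - 22)*(-7) = -34*(-7) = 238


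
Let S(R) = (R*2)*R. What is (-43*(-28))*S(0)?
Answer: 0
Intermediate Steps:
S(R) = 2*R² (S(R) = (2*R)*R = 2*R²)
(-43*(-28))*S(0) = (-43*(-28))*(2*0²) = 1204*(2*0) = 1204*0 = 0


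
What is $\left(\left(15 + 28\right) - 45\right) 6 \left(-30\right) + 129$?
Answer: $489$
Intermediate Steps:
$\left(\left(15 + 28\right) - 45\right) 6 \left(-30\right) + 129 = \left(43 - 45\right) \left(-180\right) + 129 = \left(-2\right) \left(-180\right) + 129 = 360 + 129 = 489$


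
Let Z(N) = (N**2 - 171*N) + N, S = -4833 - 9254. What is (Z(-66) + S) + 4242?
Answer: 5731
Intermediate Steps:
S = -14087
Z(N) = N**2 - 170*N
(Z(-66) + S) + 4242 = (-66*(-170 - 66) - 14087) + 4242 = (-66*(-236) - 14087) + 4242 = (15576 - 14087) + 4242 = 1489 + 4242 = 5731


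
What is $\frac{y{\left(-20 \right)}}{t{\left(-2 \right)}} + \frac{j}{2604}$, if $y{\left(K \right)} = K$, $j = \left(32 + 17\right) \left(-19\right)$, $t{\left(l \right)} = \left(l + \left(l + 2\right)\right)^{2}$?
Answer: $- \frac{1993}{372} \approx -5.3575$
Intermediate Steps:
$t{\left(l \right)} = \left(2 + 2 l\right)^{2}$ ($t{\left(l \right)} = \left(l + \left(2 + l\right)\right)^{2} = \left(2 + 2 l\right)^{2}$)
$j = -931$ ($j = 49 \left(-19\right) = -931$)
$\frac{y{\left(-20 \right)}}{t{\left(-2 \right)}} + \frac{j}{2604} = - \frac{20}{4 \left(1 - 2\right)^{2}} - \frac{931}{2604} = - \frac{20}{4 \left(-1\right)^{2}} - \frac{133}{372} = - \frac{20}{4 \cdot 1} - \frac{133}{372} = - \frac{20}{4} - \frac{133}{372} = \left(-20\right) \frac{1}{4} - \frac{133}{372} = -5 - \frac{133}{372} = - \frac{1993}{372}$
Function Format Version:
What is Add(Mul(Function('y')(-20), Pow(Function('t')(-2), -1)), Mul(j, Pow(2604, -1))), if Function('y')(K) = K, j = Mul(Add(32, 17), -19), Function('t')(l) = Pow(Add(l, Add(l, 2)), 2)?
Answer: Rational(-1993, 372) ≈ -5.3575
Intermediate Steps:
Function('t')(l) = Pow(Add(2, Mul(2, l)), 2) (Function('t')(l) = Pow(Add(l, Add(2, l)), 2) = Pow(Add(2, Mul(2, l)), 2))
j = -931 (j = Mul(49, -19) = -931)
Add(Mul(Function('y')(-20), Pow(Function('t')(-2), -1)), Mul(j, Pow(2604, -1))) = Add(Mul(-20, Pow(Mul(4, Pow(Add(1, -2), 2)), -1)), Mul(-931, Pow(2604, -1))) = Add(Mul(-20, Pow(Mul(4, Pow(-1, 2)), -1)), Mul(-931, Rational(1, 2604))) = Add(Mul(-20, Pow(Mul(4, 1), -1)), Rational(-133, 372)) = Add(Mul(-20, Pow(4, -1)), Rational(-133, 372)) = Add(Mul(-20, Rational(1, 4)), Rational(-133, 372)) = Add(-5, Rational(-133, 372)) = Rational(-1993, 372)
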